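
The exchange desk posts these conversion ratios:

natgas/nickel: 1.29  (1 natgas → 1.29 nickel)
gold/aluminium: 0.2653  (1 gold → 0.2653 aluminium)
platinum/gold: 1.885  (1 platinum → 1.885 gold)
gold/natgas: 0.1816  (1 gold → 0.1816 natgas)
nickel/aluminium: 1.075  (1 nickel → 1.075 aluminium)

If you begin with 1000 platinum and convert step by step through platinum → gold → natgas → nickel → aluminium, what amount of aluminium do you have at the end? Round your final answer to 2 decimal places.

474.71

1000 platinum × 1.885 = 1885 gold
1885 gold × 0.1816 = 342.316 natgas
342.316 natgas × 1.29 = 441.58764 nickel
441.58764 nickel × 1.075 = 474.706713 aluminium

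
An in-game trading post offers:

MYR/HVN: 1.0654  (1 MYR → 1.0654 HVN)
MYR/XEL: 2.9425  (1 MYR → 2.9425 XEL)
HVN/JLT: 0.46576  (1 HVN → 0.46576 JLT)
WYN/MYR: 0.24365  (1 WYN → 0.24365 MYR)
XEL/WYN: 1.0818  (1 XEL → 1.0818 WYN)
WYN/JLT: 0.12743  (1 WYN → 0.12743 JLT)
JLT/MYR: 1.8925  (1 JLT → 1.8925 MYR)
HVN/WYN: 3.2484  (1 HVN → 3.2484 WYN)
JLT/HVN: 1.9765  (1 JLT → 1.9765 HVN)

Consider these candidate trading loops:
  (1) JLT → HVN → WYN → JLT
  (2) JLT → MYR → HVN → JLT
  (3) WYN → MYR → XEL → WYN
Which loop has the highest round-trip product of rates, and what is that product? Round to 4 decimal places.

0.9391

(1) 1.9765 × 3.2484 × 0.12743 = 0.81816
(2) 1.8925 × 1.0654 × 0.46576 = 0.93910
(3) 0.24365 × 2.9425 × 1.0818 = 0.77559
Highest is cycle (2) at 0.9391 (≤1, no arbitrage).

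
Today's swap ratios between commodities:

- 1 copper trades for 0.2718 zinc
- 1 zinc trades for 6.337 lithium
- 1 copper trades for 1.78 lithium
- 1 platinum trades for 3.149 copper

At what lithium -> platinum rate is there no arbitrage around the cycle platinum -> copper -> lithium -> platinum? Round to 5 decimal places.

Known legs of the cycle: 3.149 × 1.78 = 5.60522
For no arbitrage the full-cycle product must be 1, so the missing rate is 1 / 5.60522 ≈ 0.1784051.

0.17841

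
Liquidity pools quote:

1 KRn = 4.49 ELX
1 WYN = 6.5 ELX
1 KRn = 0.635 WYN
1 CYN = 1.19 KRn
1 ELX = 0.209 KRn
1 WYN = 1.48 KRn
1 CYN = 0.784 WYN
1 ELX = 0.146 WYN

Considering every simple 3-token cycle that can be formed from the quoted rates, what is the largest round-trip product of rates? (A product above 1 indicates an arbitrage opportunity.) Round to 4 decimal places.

0.9702

ELX→WYN→KRn→ELX: 0.146 × 1.48 × 4.49 = 0.97020
ELX→KRn→WYN→ELX: 0.209 × 0.635 × 6.5 = 0.86265
Maximum is ELX→WYN→KRn→ELX at 0.9702; no arbitrage — every cycle loses value.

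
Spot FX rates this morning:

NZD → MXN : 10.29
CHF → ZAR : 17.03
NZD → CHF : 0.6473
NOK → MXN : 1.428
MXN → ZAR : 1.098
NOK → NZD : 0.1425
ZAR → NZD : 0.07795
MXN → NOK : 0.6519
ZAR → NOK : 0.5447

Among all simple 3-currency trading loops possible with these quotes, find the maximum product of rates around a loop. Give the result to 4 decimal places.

NZD→MXN→NOK→NZD: 10.29 × 0.6519 × 0.1425 = 0.95590
NZD→MXN→ZAR→NZD: 10.29 × 1.098 × 0.07795 = 0.88071
NZD→CHF→ZAR→NZD: 0.6473 × 17.03 × 0.07795 = 0.85928
ZAR→NOK→MXN→ZAR: 0.5447 × 1.428 × 1.098 = 0.85406
Maximum is NZD→MXN→NOK→NZD at 0.9559; no arbitrage — every cycle loses value.

0.9559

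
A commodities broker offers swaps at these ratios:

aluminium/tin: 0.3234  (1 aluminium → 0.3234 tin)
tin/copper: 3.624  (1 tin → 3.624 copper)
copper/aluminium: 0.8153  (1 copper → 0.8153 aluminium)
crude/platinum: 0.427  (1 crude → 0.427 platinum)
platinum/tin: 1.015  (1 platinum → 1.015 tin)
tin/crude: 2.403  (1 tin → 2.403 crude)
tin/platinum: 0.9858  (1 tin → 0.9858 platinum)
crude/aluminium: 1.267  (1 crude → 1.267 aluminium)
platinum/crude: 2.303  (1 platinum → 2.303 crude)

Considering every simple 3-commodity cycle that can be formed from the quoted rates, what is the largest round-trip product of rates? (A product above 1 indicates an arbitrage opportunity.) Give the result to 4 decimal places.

1.0415

crude→platinum→tin→crude: 0.427 × 1.015 × 2.403 = 1.04147
crude→aluminium→tin→crude: 1.267 × 0.3234 × 2.403 = 0.98462
copper→aluminium→tin→copper: 0.8153 × 0.3234 × 3.624 = 0.95553
Maximum is crude→platinum→tin→crude at 1.0415; arbitrage exists.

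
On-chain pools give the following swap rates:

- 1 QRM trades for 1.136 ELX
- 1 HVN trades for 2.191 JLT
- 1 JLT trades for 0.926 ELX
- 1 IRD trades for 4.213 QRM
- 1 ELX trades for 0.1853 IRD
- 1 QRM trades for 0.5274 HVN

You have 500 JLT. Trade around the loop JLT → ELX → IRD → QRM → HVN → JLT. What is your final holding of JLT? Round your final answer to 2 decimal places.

417.67

500 JLT × 0.926 = 463 ELX
463 ELX × 0.1853 = 85.7939 IRD
85.7939 IRD × 4.213 = 361.4497007 QRM
361.4497007 QRM × 0.5274 = 190.62857214918 HVN
190.62857214918 HVN × 2.191 = 417.66720157885338 JLT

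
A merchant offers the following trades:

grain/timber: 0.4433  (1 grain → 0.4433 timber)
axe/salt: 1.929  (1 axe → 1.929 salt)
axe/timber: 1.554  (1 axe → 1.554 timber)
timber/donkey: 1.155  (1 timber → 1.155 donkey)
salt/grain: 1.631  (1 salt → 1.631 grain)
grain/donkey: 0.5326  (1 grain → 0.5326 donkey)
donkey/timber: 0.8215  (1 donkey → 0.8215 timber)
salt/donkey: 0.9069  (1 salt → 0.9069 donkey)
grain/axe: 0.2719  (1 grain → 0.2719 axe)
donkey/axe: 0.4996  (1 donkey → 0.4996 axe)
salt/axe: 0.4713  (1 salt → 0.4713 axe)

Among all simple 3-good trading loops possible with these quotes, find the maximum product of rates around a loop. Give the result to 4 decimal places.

donkey→axe→timber→donkey: 0.4996 × 1.554 × 1.155 = 0.89672
salt→donkey→axe→salt: 0.9069 × 0.4996 × 1.929 = 0.87401
salt→grain→axe→salt: 1.631 × 0.2719 × 1.929 = 0.85545
Maximum is donkey→axe→timber→donkey at 0.8967; no arbitrage — every cycle loses value.

0.8967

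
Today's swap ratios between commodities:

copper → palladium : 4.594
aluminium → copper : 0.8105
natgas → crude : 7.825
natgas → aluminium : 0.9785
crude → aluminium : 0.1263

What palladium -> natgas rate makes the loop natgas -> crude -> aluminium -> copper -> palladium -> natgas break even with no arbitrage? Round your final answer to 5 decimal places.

Known legs of the cycle: 7.825 × 0.1263 × 0.8105 × 4.594 = 3.6798634785075
For no arbitrage the full-cycle product must be 1, so the missing rate is 1 / 3.6798634785075 ≈ 0.2717492.

0.27175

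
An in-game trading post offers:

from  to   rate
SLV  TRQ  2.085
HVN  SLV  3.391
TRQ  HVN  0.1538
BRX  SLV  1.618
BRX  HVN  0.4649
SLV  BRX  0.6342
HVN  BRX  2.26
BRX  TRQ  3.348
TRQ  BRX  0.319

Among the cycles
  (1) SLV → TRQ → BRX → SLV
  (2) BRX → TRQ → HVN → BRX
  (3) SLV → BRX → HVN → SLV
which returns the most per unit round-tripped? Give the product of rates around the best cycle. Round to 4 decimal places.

1.1637

(1) 2.085 × 0.319 × 1.618 = 1.07616
(2) 3.348 × 0.1538 × 2.26 = 1.16372
(3) 0.6342 × 0.4649 × 3.391 = 0.99980
Highest is cycle (2) at 1.1637 (>1, arbitrage).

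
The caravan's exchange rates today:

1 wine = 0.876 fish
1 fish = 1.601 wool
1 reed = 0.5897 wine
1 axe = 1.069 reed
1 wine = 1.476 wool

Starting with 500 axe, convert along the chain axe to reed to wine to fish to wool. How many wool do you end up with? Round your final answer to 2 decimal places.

500 axe × 1.069 = 534.5 reed
534.5 reed × 0.5897 = 315.19465 wine
315.19465 wine × 0.876 = 276.1105134 fish
276.1105134 fish × 1.601 = 442.0529319534 wool

442.05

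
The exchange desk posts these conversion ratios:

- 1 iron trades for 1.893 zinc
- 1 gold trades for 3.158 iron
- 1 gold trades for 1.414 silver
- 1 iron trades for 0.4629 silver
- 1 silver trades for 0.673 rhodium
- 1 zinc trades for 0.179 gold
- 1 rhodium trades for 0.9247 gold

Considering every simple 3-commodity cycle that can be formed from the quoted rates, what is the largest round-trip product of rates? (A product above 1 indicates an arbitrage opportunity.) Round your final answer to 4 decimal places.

iron→zinc→gold→iron: 1.893 × 0.179 × 3.158 = 1.07008
gold→silver→rhodium→gold: 1.414 × 0.673 × 0.9247 = 0.87996
Maximum is iron→zinc→gold→iron at 1.0701; arbitrage exists.

1.0701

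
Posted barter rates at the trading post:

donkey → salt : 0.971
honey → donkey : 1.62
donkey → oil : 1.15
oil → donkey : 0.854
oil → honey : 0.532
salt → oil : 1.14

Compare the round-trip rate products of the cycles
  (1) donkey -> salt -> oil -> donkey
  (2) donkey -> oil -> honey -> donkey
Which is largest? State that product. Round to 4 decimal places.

0.9911

(1) 0.971 × 1.14 × 0.854 = 0.94533
(2) 1.15 × 0.532 × 1.62 = 0.99112
Highest is cycle (2) at 0.9911 (≤1, no arbitrage).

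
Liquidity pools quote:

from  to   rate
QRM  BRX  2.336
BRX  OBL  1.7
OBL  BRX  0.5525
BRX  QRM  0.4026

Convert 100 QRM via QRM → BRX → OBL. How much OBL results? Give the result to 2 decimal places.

100 QRM × 2.336 = 233.6 BRX
233.6 BRX × 1.7 = 397.12 OBL

397.12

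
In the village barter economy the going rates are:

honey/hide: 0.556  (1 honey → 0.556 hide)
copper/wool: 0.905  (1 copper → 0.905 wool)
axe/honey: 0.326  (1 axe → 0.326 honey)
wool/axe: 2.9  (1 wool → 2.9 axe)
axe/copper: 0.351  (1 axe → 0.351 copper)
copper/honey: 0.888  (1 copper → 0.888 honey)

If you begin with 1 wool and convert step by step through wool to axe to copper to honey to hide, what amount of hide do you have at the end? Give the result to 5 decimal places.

1 wool × 2.9 = 2.9 axe
2.9 axe × 0.351 = 1.0179 copper
1.0179 copper × 0.888 = 0.9038952 honey
0.9038952 honey × 0.556 = 0.5025657312 hide

0.50257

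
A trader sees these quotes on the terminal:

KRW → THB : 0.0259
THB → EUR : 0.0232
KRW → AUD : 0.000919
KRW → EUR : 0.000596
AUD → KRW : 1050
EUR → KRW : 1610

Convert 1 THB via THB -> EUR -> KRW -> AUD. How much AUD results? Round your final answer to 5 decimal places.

1 THB × 0.0232 = 0.0232 EUR
0.0232 EUR × 1610 = 37.352 KRW
37.352 KRW × 0.000919 = 0.034326488 AUD

0.03433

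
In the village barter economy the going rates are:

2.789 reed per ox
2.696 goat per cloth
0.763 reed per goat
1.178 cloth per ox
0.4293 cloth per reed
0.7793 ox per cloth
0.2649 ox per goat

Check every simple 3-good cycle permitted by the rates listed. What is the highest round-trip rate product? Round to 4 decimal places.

0.9331

ox→reed→cloth→ox: 2.789 × 0.4293 × 0.7793 = 0.93307
goat→reed→cloth→goat: 0.763 × 0.4293 × 2.696 = 0.88309
goat→ox→cloth→goat: 0.2649 × 1.178 × 2.696 = 0.84129
Maximum is ox→reed→cloth→ox at 0.9331; no arbitrage — every cycle loses value.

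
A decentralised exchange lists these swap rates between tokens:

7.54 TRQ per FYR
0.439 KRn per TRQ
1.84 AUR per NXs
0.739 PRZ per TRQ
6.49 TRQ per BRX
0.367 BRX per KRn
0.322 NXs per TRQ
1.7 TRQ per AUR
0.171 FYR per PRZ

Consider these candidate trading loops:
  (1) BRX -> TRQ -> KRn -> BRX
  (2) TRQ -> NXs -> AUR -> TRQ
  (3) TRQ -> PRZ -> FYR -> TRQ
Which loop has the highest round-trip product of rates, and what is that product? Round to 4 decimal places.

1.0456

(1) 6.49 × 0.439 × 0.367 = 1.04562
(2) 0.322 × 1.84 × 1.7 = 1.00722
(3) 0.739 × 0.171 × 7.54 = 0.95282
Highest is cycle (1) at 1.0456 (>1, arbitrage).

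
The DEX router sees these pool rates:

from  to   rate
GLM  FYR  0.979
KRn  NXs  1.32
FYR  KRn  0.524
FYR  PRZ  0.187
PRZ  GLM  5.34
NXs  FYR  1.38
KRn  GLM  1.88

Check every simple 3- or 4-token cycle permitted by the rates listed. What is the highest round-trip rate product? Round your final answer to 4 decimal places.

PRZ→GLM→FYR→PRZ: 5.34 × 0.979 × 0.187 = 0.97761
KRn→GLM→FYR→KRn: 1.88 × 0.979 × 0.524 = 0.96443
KRn→NXs→FYR→KRn: 1.32 × 1.38 × 0.524 = 0.95452
Maximum is PRZ→GLM→FYR→PRZ at 0.9776; no arbitrage — every cycle loses value.

0.9776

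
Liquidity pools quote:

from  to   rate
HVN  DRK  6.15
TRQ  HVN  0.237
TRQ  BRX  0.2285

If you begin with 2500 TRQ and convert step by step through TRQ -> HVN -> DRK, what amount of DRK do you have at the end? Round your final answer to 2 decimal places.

3643.88

2500 TRQ × 0.237 = 592.5 HVN
592.5 HVN × 6.15 = 3643.875 DRK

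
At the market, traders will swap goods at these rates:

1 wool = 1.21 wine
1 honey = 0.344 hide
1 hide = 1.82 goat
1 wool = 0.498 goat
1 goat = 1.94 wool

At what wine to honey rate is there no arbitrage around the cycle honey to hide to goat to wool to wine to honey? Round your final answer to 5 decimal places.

0.68043

Known legs of the cycle: 0.344 × 1.82 × 1.94 × 1.21 = 1.469660192
For no arbitrage the full-cycle product must be 1, so the missing rate is 1 / 1.469660192 ≈ 0.6804294.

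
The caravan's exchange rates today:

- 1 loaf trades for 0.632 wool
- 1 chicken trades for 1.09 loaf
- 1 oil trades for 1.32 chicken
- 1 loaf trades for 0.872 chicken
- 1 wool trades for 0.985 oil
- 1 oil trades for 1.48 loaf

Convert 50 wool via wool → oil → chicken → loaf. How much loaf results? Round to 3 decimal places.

50 wool × 0.985 = 49.25 oil
49.25 oil × 1.32 = 65.01 chicken
65.01 chicken × 1.09 = 70.8609 loaf

70.861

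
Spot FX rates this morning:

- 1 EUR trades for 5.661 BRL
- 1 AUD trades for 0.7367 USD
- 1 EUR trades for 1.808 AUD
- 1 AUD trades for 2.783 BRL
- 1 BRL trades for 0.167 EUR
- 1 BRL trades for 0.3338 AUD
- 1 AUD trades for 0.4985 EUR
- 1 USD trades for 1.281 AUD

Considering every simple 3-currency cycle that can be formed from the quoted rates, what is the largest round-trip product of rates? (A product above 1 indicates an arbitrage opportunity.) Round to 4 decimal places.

0.9420

BRL→AUD→EUR→BRL: 0.3338 × 0.4985 × 5.661 = 0.94199
BRL→EUR→AUD→BRL: 0.167 × 1.808 × 2.783 = 0.84029
Maximum is BRL→AUD→EUR→BRL at 0.9420; no arbitrage — every cycle loses value.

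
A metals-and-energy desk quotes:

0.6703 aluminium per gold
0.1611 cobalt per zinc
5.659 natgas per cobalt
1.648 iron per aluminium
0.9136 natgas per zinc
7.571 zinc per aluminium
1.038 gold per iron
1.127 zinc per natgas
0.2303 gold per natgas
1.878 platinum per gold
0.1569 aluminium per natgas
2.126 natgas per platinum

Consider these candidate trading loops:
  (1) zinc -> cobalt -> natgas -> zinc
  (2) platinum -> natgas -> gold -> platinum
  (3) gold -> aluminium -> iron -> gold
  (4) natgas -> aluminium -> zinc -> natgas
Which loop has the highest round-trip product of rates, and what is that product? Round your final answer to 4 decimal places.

(1) 0.1611 × 5.659 × 1.127 = 1.02745
(2) 2.126 × 0.2303 × 1.878 = 0.91950
(3) 0.6703 × 1.648 × 1.038 = 1.14663
(4) 0.1569 × 7.571 × 0.9136 = 1.08526
Highest is cycle (3) at 1.1466 (>1, arbitrage).

1.1466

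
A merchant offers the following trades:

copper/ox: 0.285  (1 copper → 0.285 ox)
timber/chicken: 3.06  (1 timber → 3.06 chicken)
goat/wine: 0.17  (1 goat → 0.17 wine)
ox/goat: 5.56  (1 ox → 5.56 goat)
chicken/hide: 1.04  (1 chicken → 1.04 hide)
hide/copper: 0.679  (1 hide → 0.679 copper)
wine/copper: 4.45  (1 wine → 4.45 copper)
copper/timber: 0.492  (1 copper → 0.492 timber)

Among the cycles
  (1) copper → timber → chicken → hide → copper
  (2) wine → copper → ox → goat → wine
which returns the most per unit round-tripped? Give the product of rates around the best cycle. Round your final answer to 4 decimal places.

(1) 0.492 × 3.06 × 1.04 × 0.679 = 1.06314
(2) 4.45 × 0.285 × 5.56 × 0.17 = 1.19875
Highest is cycle (2) at 1.1987 (>1, arbitrage).

1.1987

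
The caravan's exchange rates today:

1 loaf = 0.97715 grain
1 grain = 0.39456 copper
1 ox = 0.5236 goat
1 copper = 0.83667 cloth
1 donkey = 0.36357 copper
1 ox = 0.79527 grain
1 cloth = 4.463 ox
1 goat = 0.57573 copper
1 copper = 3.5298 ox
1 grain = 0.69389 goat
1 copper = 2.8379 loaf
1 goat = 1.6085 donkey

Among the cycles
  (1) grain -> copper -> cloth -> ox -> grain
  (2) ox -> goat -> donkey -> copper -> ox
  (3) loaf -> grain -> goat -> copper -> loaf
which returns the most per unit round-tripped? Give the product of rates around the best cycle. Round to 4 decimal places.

(1) 0.39456 × 0.83667 × 4.463 × 0.79527 = 1.17168
(2) 0.5236 × 1.6085 × 0.36357 × 3.5298 = 1.08083
(3) 0.97715 × 0.69389 × 0.57573 × 2.8379 = 1.10782
Highest is cycle (1) at 1.1717 (>1, arbitrage).

1.1717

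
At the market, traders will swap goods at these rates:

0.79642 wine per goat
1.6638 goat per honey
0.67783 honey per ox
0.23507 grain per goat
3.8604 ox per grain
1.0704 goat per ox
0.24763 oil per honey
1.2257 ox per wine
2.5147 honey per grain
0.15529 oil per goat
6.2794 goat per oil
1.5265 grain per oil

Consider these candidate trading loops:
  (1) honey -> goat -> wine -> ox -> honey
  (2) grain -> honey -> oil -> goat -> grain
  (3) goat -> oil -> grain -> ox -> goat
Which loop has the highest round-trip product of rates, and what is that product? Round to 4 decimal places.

(1) 1.6638 × 0.79642 × 1.2257 × 0.67783 = 1.10090
(2) 2.5147 × 0.24763 × 6.2794 × 0.23507 = 0.91919
(3) 0.15529 × 1.5265 × 3.8604 × 1.0704 = 0.97953
Highest is cycle (1) at 1.1009 (>1, arbitrage).

1.1009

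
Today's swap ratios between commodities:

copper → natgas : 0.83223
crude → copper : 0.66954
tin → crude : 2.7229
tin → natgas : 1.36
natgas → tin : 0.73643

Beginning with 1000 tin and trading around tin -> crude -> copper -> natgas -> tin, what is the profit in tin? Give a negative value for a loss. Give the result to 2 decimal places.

1000 tin × 2.7229 = 2722.9 crude
2722.9 crude × 0.66954 = 1823.090466 copper
1823.090466 copper × 0.83223 = 1517.23057851918 natgas
1517.23057851918 natgas × 0.73643 = 1117.3341149388797274 tin
Net change: 1117.3341149388797274 − 1000 = 117.3341149388797274 tin

117.33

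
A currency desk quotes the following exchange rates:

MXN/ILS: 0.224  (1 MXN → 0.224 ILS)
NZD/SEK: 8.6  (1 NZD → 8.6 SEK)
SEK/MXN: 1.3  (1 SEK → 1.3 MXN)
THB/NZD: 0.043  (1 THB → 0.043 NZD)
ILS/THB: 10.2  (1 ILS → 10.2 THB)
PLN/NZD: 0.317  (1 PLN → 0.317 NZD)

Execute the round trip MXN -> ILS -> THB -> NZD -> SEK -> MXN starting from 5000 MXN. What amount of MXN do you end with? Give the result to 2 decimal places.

5491.97

5000 MXN × 0.224 = 1120 ILS
1120 ILS × 10.2 = 11424 THB
11424 THB × 0.043 = 491.232 NZD
491.232 NZD × 8.6 = 4224.5952 SEK
4224.5952 SEK × 1.3 = 5491.97376 MXN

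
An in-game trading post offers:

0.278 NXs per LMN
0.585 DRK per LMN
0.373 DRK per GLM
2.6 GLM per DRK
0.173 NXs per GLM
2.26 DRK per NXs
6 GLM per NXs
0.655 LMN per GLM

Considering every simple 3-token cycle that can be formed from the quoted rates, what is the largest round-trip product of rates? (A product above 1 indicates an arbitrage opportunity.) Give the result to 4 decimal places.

GLM→LMN→NXs→GLM: 0.655 × 0.278 × 6 = 1.09254
DRK→GLM→NXs→DRK: 2.6 × 0.173 × 2.26 = 1.01655
DRK→GLM→LMN→DRK: 2.6 × 0.655 × 0.585 = 0.99626
Maximum is GLM→LMN→NXs→GLM at 1.0925; arbitrage exists.

1.0925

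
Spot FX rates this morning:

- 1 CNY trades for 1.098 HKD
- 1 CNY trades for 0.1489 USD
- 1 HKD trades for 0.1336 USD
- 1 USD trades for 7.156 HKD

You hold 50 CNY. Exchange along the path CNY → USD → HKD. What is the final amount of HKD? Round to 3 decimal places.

53.276

50 CNY × 0.1489 = 7.445 USD
7.445 USD × 7.156 = 53.27642 HKD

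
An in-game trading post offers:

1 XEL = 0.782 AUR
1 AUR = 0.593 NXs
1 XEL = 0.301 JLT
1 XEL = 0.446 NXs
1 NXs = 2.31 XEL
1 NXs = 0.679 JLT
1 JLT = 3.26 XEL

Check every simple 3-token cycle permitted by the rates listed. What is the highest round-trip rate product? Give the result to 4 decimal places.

1.0712

XEL→AUR→NXs→XEL: 0.782 × 0.593 × 2.31 = 1.07121
XEL→NXs→JLT→XEL: 0.446 × 0.679 × 3.26 = 0.98724
Maximum is XEL→AUR→NXs→XEL at 1.0712; arbitrage exists.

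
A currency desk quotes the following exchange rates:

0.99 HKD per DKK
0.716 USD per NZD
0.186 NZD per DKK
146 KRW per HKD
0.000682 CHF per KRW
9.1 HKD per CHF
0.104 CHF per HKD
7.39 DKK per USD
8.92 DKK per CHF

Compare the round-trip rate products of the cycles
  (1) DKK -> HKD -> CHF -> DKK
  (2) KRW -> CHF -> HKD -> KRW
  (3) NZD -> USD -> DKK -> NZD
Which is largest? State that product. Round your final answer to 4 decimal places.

0.9842

(1) 0.99 × 0.104 × 8.92 = 0.91840
(2) 0.000682 × 9.1 × 146 = 0.90611
(3) 0.716 × 7.39 × 0.186 = 0.98417
Highest is cycle (3) at 0.9842 (≤1, no arbitrage).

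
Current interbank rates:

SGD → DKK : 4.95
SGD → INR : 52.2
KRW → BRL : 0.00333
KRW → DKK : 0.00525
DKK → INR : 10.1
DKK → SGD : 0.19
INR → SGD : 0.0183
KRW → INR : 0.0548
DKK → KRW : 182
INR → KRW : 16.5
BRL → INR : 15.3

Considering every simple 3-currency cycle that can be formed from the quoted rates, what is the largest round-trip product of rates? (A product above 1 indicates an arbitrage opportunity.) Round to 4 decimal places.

SGD→DKK→INR→SGD: 4.95 × 10.1 × 0.0183 = 0.91491
KRW→DKK→INR→KRW: 0.00525 × 10.1 × 16.5 = 0.87491
BRL→INR→KRW→BRL: 15.3 × 16.5 × 0.00333 = 0.84066
Maximum is SGD→DKK→INR→SGD at 0.9149; no arbitrage — every cycle loses value.

0.9149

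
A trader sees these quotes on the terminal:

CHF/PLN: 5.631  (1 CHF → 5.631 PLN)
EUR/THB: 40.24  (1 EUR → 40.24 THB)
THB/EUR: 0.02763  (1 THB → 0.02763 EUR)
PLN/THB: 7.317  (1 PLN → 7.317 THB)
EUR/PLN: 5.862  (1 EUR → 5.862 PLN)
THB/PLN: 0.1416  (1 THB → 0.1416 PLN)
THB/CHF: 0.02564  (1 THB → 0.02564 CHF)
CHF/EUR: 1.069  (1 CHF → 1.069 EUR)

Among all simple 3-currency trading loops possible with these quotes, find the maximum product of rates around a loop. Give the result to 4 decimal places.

1.1851

EUR→PLN→THB→EUR: 5.862 × 7.317 × 0.02763 = 1.18511
EUR→THB→CHF→EUR: 40.24 × 0.02564 × 1.069 = 1.10294
PLN→THB→CHF→PLN: 7.317 × 0.02564 × 5.631 = 1.05642
Maximum is EUR→PLN→THB→EUR at 1.1851; arbitrage exists.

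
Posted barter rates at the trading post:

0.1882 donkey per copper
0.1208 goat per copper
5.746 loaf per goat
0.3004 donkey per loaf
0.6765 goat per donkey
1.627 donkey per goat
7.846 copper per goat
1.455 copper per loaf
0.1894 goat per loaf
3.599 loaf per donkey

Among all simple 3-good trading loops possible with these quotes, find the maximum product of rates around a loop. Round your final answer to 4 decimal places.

goat→loaf→donkey→goat: 5.746 × 0.3004 × 0.6765 = 1.16771
goat→donkey→loaf→goat: 1.627 × 3.599 × 0.1894 = 1.10905
goat→loaf→copper→goat: 5.746 × 1.455 × 0.1208 = 1.00994
goat→copper→donkey→goat: 7.846 × 0.1882 × 0.6765 = 0.99893
copper→donkey→loaf→copper: 0.1882 × 3.599 × 1.455 = 0.98552
Maximum is goat→loaf→donkey→goat at 1.1677; arbitrage exists.

1.1677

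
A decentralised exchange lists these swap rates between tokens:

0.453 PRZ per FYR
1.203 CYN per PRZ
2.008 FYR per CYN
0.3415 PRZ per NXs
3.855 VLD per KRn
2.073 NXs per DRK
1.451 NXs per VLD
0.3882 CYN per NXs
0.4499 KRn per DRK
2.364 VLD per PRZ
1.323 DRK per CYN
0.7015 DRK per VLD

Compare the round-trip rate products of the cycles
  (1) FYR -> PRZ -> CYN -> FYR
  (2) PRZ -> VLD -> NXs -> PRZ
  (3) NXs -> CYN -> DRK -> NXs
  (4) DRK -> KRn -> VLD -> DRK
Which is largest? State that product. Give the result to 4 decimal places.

1.2167

(1) 0.453 × 1.203 × 2.008 = 1.09428
(2) 2.364 × 1.451 × 0.3415 = 1.17140
(3) 0.3882 × 1.323 × 2.073 = 1.06467
(4) 0.4499 × 3.855 × 0.7015 = 1.21666
Highest is cycle (4) at 1.2167 (>1, arbitrage).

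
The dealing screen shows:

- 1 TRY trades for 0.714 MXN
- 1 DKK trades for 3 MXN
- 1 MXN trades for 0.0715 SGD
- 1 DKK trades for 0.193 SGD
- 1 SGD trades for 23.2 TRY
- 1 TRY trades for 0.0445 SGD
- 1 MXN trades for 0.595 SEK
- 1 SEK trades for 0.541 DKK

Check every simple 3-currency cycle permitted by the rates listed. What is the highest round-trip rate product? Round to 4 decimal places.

TRY→MXN→SGD→TRY: 0.714 × 0.0715 × 23.2 = 1.18438
DKK→MXN→SEK→DKK: 3 × 0.595 × 0.541 = 0.96569
Maximum is TRY→MXN→SGD→TRY at 1.1844; arbitrage exists.

1.1844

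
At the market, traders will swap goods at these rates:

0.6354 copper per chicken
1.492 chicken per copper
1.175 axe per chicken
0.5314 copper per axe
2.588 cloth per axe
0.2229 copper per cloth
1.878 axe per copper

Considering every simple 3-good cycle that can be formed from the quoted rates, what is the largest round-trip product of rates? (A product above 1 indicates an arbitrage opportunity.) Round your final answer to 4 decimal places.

1.0834

copper→axe→cloth→copper: 1.878 × 2.588 × 0.2229 = 1.08335
copper→chicken→axe→copper: 1.492 × 1.175 × 0.5314 = 0.93160
Maximum is copper→axe→cloth→copper at 1.0834; arbitrage exists.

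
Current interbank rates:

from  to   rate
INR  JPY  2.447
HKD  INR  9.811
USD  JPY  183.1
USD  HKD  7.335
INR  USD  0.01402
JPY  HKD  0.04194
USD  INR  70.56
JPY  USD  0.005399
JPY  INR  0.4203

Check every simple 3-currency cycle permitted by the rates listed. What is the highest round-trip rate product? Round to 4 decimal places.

1.0789

USD→JPY→INR→USD: 183.1 × 0.4203 × 0.01402 = 1.07894
USD→HKD→INR→USD: 7.335 × 9.811 × 0.01402 = 1.00893
INR→JPY→HKD→INR: 2.447 × 0.04194 × 9.811 = 1.00688
USD→INR→JPY→USD: 70.56 × 2.447 × 0.005399 = 0.93219
Maximum is USD→JPY→INR→USD at 1.0789; arbitrage exists.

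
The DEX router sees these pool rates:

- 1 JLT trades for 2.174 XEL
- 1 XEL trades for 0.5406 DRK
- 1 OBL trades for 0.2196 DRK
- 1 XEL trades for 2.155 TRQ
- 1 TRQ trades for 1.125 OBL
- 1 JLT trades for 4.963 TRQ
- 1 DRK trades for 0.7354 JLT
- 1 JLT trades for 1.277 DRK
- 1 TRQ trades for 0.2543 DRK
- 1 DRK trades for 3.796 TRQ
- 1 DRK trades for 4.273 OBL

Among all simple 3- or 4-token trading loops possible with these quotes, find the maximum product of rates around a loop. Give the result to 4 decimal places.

0.9378

DRK→TRQ→OBL→DRK: 3.796 × 1.125 × 0.2196 = 0.93780
DRK→JLT→TRQ→DRK: 0.7354 × 4.963 × 0.2543 = 0.92814
DRK→JLT→TRQ→OBL→DRK: 0.7354 × 4.963 × 1.125 × 0.2196 = 0.90168
DRK→JLT→XEL→TRQ→DRK: 0.7354 × 2.174 × 2.155 × 0.2543 = 0.87615
DRK→JLT→XEL→DRK: 0.7354 × 2.174 × 0.5406 = 0.86429
Maximum is DRK→TRQ→OBL→DRK at 0.9378; no arbitrage — every cycle loses value.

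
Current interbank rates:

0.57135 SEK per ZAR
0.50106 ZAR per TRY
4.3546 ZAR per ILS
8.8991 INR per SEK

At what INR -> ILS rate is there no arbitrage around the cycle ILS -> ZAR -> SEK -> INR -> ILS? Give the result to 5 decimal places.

Known legs of the cycle: 4.3546 × 0.57135 × 8.8991 = 22.140967118361
For no arbitrage the full-cycle product must be 1, so the missing rate is 1 / 22.140967118361 ≈ 0.0451651.

0.04517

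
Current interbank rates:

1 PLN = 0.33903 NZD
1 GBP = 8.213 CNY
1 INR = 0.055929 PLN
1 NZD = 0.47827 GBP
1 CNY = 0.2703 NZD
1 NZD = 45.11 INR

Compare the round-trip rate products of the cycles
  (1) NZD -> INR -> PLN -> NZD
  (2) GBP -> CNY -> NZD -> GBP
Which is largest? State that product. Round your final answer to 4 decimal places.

(1) 45.11 × 0.055929 × 0.33903 = 0.85536
(2) 8.213 × 0.2703 × 0.47827 = 1.06175
Highest is cycle (2) at 1.0617 (>1, arbitrage).

1.0617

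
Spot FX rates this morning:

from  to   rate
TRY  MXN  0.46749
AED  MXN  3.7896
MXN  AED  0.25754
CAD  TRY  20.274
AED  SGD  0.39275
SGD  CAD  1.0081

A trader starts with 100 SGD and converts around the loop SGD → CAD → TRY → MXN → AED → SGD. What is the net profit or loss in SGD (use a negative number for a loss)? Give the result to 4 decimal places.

100 SGD × 1.0081 = 100.81 CAD
100.81 CAD × 20.274 = 2043.82194 TRY
2043.82194 TRY × 0.46749 = 955.4663187306 MXN
955.4663187306 MXN × 0.25754 = 246.070795725878724 AED
246.070795725878724 AED × 0.39275 = 96.644305021338868851 SGD
Net change: 96.644305021338868851 − 100 = -3.355694978661131149 SGD

-3.3557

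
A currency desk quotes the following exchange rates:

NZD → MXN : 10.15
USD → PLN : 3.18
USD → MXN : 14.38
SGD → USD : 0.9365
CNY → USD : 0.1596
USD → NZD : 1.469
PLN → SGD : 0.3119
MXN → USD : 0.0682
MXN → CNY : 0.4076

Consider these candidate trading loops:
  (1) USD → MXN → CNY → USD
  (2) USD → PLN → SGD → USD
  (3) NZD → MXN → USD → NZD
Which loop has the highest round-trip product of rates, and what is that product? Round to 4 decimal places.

1.0169

(1) 14.38 × 0.4076 × 0.1596 = 0.93546
(2) 3.18 × 0.3119 × 0.9365 = 0.92886
(3) 10.15 × 0.0682 × 1.469 = 1.01689
Highest is cycle (3) at 1.0169 (>1, arbitrage).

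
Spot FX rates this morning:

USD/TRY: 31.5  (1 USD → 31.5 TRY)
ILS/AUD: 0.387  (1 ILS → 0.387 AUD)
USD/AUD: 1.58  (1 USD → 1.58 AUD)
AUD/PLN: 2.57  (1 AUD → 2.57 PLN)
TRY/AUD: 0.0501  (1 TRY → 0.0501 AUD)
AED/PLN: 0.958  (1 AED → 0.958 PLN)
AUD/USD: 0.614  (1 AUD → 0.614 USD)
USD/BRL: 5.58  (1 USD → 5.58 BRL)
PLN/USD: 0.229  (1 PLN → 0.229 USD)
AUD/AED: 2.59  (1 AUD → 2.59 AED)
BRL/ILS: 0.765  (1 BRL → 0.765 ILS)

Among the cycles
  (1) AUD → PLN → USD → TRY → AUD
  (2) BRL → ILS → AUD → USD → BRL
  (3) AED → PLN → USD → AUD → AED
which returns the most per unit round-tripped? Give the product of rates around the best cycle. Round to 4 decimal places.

(1) 2.57 × 0.229 × 31.5 × 0.0501 = 0.92879
(2) 0.765 × 0.387 × 0.614 × 5.58 = 1.01432
(3) 0.958 × 0.229 × 1.58 × 2.59 = 0.89776
Highest is cycle (2) at 1.0143 (>1, arbitrage).

1.0143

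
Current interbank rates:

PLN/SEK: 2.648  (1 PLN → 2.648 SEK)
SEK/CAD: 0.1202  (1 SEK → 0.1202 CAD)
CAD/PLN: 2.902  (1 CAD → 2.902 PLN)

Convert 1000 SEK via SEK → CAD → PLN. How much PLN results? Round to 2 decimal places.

348.82

1000 SEK × 0.1202 = 120.2 CAD
120.2 CAD × 2.902 = 348.8204 PLN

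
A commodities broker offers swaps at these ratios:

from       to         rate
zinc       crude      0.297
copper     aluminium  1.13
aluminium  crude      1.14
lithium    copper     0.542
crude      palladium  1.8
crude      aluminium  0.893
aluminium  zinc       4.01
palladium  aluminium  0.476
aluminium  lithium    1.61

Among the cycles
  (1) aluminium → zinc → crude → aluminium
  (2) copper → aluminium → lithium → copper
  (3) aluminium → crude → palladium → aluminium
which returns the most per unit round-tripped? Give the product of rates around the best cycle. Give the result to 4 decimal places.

(1) 4.01 × 0.297 × 0.893 = 1.06354
(2) 1.13 × 1.61 × 0.542 = 0.98606
(3) 1.14 × 1.8 × 0.476 = 0.97675
Highest is cycle (1) at 1.0635 (>1, arbitrage).

1.0635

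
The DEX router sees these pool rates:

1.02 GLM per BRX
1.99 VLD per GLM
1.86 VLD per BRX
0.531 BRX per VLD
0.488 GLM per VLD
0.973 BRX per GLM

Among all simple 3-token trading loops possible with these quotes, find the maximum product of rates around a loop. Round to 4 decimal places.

1.0778

GLM→VLD→BRX→GLM: 1.99 × 0.531 × 1.02 = 1.07782
GLM→BRX→VLD→GLM: 0.973 × 1.86 × 0.488 = 0.88317
Maximum is GLM→VLD→BRX→GLM at 1.0778; arbitrage exists.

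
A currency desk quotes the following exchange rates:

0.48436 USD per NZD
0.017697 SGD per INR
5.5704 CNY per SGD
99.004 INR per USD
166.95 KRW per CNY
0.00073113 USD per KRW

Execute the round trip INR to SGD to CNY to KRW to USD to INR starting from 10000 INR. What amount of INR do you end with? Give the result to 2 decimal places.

11912.96

10000 INR × 0.017697 = 176.97 SGD
176.97 SGD × 5.5704 = 985.793688 CNY
985.793688 CNY × 166.95 = 164578.2562116 KRW
164578.2562116 KRW × 0.00073113 = 120.328100463987108 USD
120.328100463987108 USD × 99.004 = 11912.963258336579640432 INR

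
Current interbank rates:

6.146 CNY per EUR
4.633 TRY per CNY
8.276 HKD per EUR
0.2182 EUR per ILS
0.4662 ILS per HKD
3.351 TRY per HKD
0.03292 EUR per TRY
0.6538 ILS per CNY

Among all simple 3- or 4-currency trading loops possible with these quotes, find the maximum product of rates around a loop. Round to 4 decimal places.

TRY→EUR→CNY→TRY: 0.03292 × 6.146 × 4.633 = 0.93738
TRY→EUR→HKD→TRY: 0.03292 × 8.276 × 3.351 = 0.91297
CNY→ILS→EUR→CNY: 0.6538 × 0.2182 × 6.146 = 0.87678
EUR→HKD→ILS→EUR: 8.276 × 0.4662 × 0.2182 = 0.84187
Maximum is TRY→EUR→CNY→TRY at 0.9374; no arbitrage — every cycle loses value.

0.9374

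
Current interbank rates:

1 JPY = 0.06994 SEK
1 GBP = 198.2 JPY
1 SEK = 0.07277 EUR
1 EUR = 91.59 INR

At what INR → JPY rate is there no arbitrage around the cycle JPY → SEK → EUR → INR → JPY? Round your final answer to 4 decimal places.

2.1452

Known legs of the cycle: 0.06994 × 0.07277 × 91.59 = 0.466150400742
For no arbitrage the full-cycle product must be 1, so the missing rate is 1 / 0.466150400742 ≈ 2.145230.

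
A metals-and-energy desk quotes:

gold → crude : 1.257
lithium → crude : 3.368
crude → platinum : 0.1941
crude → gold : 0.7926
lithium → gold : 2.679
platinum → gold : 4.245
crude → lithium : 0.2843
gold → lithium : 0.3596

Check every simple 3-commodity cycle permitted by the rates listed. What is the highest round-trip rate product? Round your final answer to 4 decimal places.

platinum→gold→crude→platinum: 4.245 × 1.257 × 0.1941 = 1.03571
lithium→crude→gold→lithium: 3.368 × 0.7926 × 0.3596 = 0.95994
lithium→gold→crude→lithium: 2.679 × 1.257 × 0.2843 = 0.95738
Maximum is platinum→gold→crude→platinum at 1.0357; arbitrage exists.

1.0357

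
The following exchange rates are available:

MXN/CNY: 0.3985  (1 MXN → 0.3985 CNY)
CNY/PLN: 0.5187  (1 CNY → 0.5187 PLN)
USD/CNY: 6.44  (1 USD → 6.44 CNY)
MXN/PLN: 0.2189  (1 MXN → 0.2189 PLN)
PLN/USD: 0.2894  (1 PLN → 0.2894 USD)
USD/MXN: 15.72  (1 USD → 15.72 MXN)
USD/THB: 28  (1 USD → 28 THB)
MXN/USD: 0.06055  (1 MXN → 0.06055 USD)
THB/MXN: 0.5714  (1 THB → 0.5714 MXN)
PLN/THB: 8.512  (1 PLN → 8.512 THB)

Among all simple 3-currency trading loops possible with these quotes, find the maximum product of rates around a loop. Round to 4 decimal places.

PLN→THB→MXN→PLN: 8.512 × 0.5714 × 0.2189 = 1.06468
USD→MXN→PLN→USD: 15.72 × 0.2189 × 0.2894 = 0.99586
USD→THB→MXN→USD: 28 × 0.5714 × 0.06055 = 0.96875
USD→CNY→PLN→USD: 6.44 × 0.5187 × 0.2894 = 0.96672
Maximum is PLN→THB→MXN→PLN at 1.0647; arbitrage exists.

1.0647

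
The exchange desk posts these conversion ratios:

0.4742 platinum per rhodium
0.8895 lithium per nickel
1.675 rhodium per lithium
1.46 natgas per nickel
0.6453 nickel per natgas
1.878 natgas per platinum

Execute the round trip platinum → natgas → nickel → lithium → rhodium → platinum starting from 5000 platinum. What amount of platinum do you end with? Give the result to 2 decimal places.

5000 platinum × 1.878 = 9390 natgas
9390 natgas × 0.6453 = 6059.367 nickel
6059.367 nickel × 0.8895 = 5389.8069465 lithium
5389.8069465 lithium × 1.675 = 9027.9266353875 rhodium
9027.9266353875 rhodium × 0.4742 = 4281.0428105007525 platinum

4281.04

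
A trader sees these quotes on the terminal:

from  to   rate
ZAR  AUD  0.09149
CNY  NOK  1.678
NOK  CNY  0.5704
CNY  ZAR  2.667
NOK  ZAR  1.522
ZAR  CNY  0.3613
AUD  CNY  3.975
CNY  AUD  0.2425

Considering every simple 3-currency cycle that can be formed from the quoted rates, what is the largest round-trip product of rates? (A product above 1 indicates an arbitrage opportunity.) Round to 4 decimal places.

CNY→ZAR→AUD→CNY: 2.667 × 0.09149 × 3.975 = 0.96992
CNY→NOK→ZAR→CNY: 1.678 × 1.522 × 0.3613 = 0.92273
Maximum is CNY→ZAR→AUD→CNY at 0.9699; no arbitrage — every cycle loses value.

0.9699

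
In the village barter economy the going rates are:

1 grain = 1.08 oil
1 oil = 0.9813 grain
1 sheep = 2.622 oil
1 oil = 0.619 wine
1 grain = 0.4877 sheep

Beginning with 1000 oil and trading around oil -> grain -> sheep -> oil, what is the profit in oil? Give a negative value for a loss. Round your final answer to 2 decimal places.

1000 oil × 0.9813 = 981.3 grain
981.3 grain × 0.4877 = 478.58001 sheep
478.58001 sheep × 2.622 = 1254.83678622 oil
Net change: 1254.83678622 − 1000 = 254.83678622 oil

254.84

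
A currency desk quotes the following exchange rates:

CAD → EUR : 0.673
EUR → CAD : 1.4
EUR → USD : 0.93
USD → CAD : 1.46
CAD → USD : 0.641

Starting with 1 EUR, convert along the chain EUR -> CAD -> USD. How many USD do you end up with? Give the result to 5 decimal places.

1 EUR × 1.4 = 1.4 CAD
1.4 CAD × 0.641 = 0.8974 USD

0.89740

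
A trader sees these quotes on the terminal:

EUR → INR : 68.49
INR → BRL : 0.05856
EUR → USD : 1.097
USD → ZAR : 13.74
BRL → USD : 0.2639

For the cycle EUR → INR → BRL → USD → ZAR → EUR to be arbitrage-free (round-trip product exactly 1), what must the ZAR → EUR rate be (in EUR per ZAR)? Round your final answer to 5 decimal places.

Known legs of the cycle: 68.49 × 0.05856 × 0.2639 × 13.74 = 14.5430118235584
For no arbitrage the full-cycle product must be 1, so the missing rate is 1 / 14.5430118235584 ≈ 0.0687615.

0.06876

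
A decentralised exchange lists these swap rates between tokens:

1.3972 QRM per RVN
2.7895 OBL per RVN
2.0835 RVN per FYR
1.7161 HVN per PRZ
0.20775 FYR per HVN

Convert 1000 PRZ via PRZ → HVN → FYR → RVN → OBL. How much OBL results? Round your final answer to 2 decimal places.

2072.07

1000 PRZ × 1.7161 = 1716.1 HVN
1716.1 HVN × 0.20775 = 356.519775 FYR
356.519775 FYR × 2.0835 = 742.8089512125 RVN
742.8089512125 RVN × 2.7895 = 2072.06556940726875 OBL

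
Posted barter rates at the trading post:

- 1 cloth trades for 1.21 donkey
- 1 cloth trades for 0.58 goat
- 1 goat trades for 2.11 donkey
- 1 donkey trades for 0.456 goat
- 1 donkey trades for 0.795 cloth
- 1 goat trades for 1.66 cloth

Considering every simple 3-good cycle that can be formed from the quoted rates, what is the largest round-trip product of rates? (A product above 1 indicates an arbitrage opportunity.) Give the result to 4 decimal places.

goat→donkey→cloth→goat: 2.11 × 0.795 × 0.58 = 0.97292
goat→cloth→donkey→goat: 1.66 × 1.21 × 0.456 = 0.91592
Maximum is goat→donkey→cloth→goat at 0.9729; no arbitrage — every cycle loses value.

0.9729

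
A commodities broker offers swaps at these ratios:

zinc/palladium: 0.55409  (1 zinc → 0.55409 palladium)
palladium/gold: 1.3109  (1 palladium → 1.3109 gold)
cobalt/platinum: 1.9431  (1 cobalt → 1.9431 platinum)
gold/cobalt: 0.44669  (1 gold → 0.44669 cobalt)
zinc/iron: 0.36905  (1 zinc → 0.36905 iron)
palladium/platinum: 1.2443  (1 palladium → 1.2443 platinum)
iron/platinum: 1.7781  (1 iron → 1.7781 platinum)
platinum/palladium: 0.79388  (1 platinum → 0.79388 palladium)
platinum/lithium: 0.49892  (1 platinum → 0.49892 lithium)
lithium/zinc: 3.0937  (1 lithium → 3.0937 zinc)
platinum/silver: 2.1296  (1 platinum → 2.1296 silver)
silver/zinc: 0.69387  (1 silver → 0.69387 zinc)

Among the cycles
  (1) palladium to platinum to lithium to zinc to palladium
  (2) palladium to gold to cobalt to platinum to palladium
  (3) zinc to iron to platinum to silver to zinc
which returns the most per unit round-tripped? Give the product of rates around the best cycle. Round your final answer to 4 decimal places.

(1) 1.2443 × 0.49892 × 3.0937 × 0.55409 = 1.06418
(2) 1.3109 × 0.44669 × 1.9431 × 0.79388 = 0.90329
(3) 0.36905 × 1.7781 × 2.1296 × 0.69387 = 0.96966
Highest is cycle (1) at 1.0642 (>1, arbitrage).

1.0642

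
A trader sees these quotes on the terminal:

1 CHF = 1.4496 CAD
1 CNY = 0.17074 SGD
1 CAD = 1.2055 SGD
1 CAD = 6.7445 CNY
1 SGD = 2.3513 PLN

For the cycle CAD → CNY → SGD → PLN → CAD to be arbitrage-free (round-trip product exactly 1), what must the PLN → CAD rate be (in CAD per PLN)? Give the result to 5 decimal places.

Known legs of the cycle: 6.7445 × 0.17074 × 2.3513 = 2.707653458209
For no arbitrage the full-cycle product must be 1, so the missing rate is 1 / 2.707653458209 ≈ 0.3693235.

0.36932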